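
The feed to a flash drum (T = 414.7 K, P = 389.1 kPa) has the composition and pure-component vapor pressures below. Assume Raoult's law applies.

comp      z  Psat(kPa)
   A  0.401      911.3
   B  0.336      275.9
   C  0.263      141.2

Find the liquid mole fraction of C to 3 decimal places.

Raoult's law: Kᵢ = Pᵢˢᵃᵗ/P = Pᵢˢᵃᵗ/389.1.
  K_A = 911.3/389.1 = 2.34207, K_B = 275.9/389.1 = 0.70907, K_C = 141.2/389.1 = 0.36289
Newton iteration, V/F⁰ = 0.5:
  V/F = 0.500: g = -0.0382, g' = -0.527 → V/F = 0.428
Converged at V/F = 0.428.
Compositions from xᵢ = zᵢ/(1+V/F(Kᵢ−1)), yᵢ = Kᵢxᵢ:
  A: x = 0.255, y = 0.597
  B: x = 0.384, y = 0.272
  C: x = 0.361, y = 0.131

x_C = 0.361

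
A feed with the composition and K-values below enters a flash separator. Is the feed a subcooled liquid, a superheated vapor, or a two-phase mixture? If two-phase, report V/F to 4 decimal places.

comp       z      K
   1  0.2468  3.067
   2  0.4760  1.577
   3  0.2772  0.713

superheated vapor

ΣzᵢKᵢ = 1.7052; Σzᵢ/Kᵢ = 0.7711.
Since Σzᵢ/Kᵢ < 1 the mixture is above its dew point — single vapor phase.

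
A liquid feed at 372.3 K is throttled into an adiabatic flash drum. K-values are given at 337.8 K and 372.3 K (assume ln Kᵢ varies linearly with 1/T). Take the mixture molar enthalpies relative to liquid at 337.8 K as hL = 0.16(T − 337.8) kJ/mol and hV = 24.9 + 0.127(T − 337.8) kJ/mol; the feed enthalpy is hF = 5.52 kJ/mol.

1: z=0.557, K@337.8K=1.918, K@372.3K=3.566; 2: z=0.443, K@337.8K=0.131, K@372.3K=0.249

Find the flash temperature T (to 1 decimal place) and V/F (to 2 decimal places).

T = 340.2 K, V/F = 0.21

Adiabatic flash: solve Rachford–Rice at each trial T, then check hF = ψ·hV(T) + (1−ψ)·hL(T).
  T = 337.8 K: K = (1.918, 0.131), RR gives ψ = 0.158, H_out = 3.944 kJ/mol
  T = 372.3 K: K = (3.566, 0.249), RR gives ψ = 0.569, H_out = 19.041 kJ/mol
  T = 355.1 K: K = (2.657, 0.184), RR gives ψ = 0.415, H_out = 12.864 kJ/mol
  T = 346.5 K: K = (2.269, 0.156), RR gives ψ = 0.311, H_out = 9.041 kJ/mol
  T = 342.1 K: K = (2.086, 0.143), RR gives ψ = 0.242, H_out = 6.682 kJ/mol
  T = 340.0 K: K = (2.003, 0.137), RR gives ψ = 0.204, H_out = 5.409 kJ/mol
Linear interpolation between T = 340.0 (H_out = 5.409) and T = 342.1 (H_out = 6.682) on hF = 5.52 gives T ≈ 340.2 K, at which ψ = 0.21.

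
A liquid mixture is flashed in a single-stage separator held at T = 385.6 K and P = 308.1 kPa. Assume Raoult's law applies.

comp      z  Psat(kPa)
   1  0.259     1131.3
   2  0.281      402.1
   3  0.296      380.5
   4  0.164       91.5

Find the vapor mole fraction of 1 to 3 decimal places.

y_1 = 0.276

Raoult's law: Kᵢ = Pᵢˢᵃᵗ/P = Pᵢˢᵃᵗ/308.1.
  K_1 = 1131.3/308.1 = 3.67186, K_2 = 402.1/308.1 = 1.30510, K_3 = 380.5/308.1 = 1.23499, K_4 = 91.5/308.1 = 0.29698
Iterate (Newton) starting at ψ = 0.5:
  ψ = 0.500: g = 0.2551, g' = -0.564 → ψ = 0.952
  ψ = 0.952: g = -0.0300, g' = -0.915 → ψ = 0.919
  ψ = 0.919: g = -0.0015, g' = -0.829 → ψ = 0.917
Converged at ψ = 0.917.
Compositions from xᵢ = zᵢ/(1+ψ(Kᵢ−1)), yᵢ = Kᵢxᵢ:
  1: x = 0.075, y = 0.276
  2: x = 0.220, y = 0.287
  3: x = 0.244, y = 0.301
  4: x = 0.462, y = 0.137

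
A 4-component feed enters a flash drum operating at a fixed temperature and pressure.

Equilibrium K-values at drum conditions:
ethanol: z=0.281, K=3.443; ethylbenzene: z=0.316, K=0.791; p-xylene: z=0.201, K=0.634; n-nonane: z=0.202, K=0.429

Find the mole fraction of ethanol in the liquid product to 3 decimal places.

Newton iteration, ψ⁰ = 0.5:
  ψ = 0.500: g = -0.0162, g' = -0.526 → ψ = 0.469
  ψ = 0.469: g = 0.0003, g' = -0.543 → ψ = 0.470
Converged at ψ = 0.470.
Compositions from xᵢ = zᵢ/(1+ψ(Kᵢ−1)), yᵢ = Kᵢxᵢ:
  ethanol: x = 0.131, y = 0.451
  ethylbenzene: x = 0.350, y = 0.277
  p-xylene: x = 0.243, y = 0.154
  n-nonane: x = 0.276, y = 0.118

x_ethanol = 0.131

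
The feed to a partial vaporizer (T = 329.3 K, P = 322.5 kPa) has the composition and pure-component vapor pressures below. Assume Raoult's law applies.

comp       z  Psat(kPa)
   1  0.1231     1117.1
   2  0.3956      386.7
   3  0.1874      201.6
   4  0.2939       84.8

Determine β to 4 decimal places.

Raoult's law: Kᵢ = Pᵢˢᵃᵗ/P = Pᵢˢᵃᵗ/322.5.
  K_1 = 1117.1/322.5 = 3.463876, K_2 = 386.7/322.5 = 1.199070, K_3 = 201.6/322.5 = 0.625116, K_4 = 84.8/322.5 = 0.262946
Rachford–Rice: g(β) = Σ zᵢ(Kᵢ−1)/(1+β(Kᵢ−1)) = 0.
g(0) = ΣzᵢKᵢ − 1 = 0.0952 and g(1) = 1 − Σzᵢ/Kᵢ = -0.7830, so a root lies in (0, 1).
Newton–Raphson from β = 0.69:
  β = 0.6900: g = -0.35399, g' = -0.8237 → β = 0.2602
  β = 0.2602: g = -0.08619, g' = -0.5684 → β = 0.1086
  β = 0.1086: g = 0.00767, g' = -0.6974 → β = 0.1196
  β = 0.1196: g = 0.00009, g' = -0.6817 → β = 0.1197
Converged at β = 0.1197.

β = 0.1197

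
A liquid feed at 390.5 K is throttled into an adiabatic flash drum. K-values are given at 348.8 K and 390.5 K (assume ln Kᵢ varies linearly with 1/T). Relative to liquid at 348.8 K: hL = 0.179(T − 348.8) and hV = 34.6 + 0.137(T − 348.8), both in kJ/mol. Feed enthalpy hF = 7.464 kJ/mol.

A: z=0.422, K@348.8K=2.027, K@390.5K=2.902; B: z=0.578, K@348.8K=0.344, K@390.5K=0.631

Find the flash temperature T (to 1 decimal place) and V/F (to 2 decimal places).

Adiabatic flash: solve Rachford–Rice at each trial T, then check hF = ψ·hV(T) + (1−ψ)·hL(T).
  T = 348.8 K: K = (2.027, 0.344), RR gives ψ = 0.080, H_out = 2.785 kJ/mol
  T = 390.5 K: K = (2.902, 0.631), RR gives ψ = 0.840, H_out = 35.049 kJ/mol
  T = 369.6 K: K = (2.449, 0.474), RR gives ψ = 0.403, H_out = 17.307 kJ/mol
  T = 359.2 K: K = (2.234, 0.406), RR gives ψ = 0.241, H_out = 10.112 kJ/mol
  T = 354.0 K: K = (2.130, 0.374), RR gives ψ = 0.162, H_out = 6.513 kJ/mol
  T = 356.6 K: K = (2.182, 0.390), RR gives ψ = 0.202, H_out = 8.322 kJ/mol
  T = 355.3 K: K = (2.156, 0.382), RR gives ψ = 0.182, H_out = 7.421 kJ/mol
Linear interpolation between T = 355.3 (H_out = 7.421) and T = 356.6 (H_out = 8.322) on hF = 7.464 gives T ≈ 355.4 K, at which ψ = 0.18.

T = 355.4 K, V/F = 0.18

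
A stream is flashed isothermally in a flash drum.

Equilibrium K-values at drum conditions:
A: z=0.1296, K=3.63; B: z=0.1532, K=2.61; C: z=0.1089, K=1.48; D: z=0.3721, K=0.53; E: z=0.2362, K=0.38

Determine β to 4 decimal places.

β = 0.3266

Rachford–Rice: g(β) = Σ zᵢ(Kᵢ−1)/(1+β(Kᵢ−1)) = 0.
Check two-phase: ΣzᵢKᵢ = 1.3184 > 1 and Σzᵢ/Kᵢ = 1.4916 > 1, so g(0) = 0.3184 > 0 and g(1) = -0.4916 < 0.
Newton iteration, β⁰ = 0.5:
  β = 0.5000: g = -0.11481, g' = -0.6366 → β = 0.3197
  β = 0.3197: g = 0.00488, g' = -0.7116 → β = 0.3265
  β = 0.3265: g = 0.00002, g' = -0.7062 → β = 0.3266
Converged at β = 0.3266.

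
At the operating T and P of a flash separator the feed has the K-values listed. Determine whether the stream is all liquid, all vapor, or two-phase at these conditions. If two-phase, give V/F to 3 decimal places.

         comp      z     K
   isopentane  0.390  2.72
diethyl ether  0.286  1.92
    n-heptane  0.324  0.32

two-phase, V/F = 0.749

ΣzᵢKᵢ = 1.714; Σzᵢ/Kᵢ = 1.305.
Both exceed 1, so a two-phase solution exists.
Rachford–Rice: g(ψ) = Σ zᵢ(Kᵢ−1)/(1+ψ(Kᵢ−1)) = 0.
Newton iteration, ψ⁰ = 0.5:
  ψ = 0.500: g = 0.2070, g' = -0.791 → ψ = 0.762
  ψ = 0.762: g = -0.0120, g' = -0.945 → ψ = 0.749
Converged at ψ = 0.749.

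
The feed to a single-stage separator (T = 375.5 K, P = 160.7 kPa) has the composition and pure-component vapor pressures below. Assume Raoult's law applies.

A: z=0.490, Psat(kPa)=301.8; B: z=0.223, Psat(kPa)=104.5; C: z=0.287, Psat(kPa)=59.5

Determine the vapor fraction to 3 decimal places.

Raoult's law: Kᵢ = Pᵢˢᵃᵗ/P = Pᵢˢᵃᵗ/160.7.
  K_A = 301.8/160.7 = 1.87803, K_B = 104.5/160.7 = 0.65028, K_C = 59.5/160.7 = 0.37026
Rachford–Rice: g(ψ) = Σ zᵢ(Kᵢ−1)/(1+ψ(Kᵢ−1)) = 0.
g(0) = ΣzᵢKᵢ − 1 = 0.172 and g(1) = 1 − Σzᵢ/Kᵢ = -0.379, so a root lies in (0, 1).
Newton iteration, ψ⁰ = 0.5:
  ψ = 0.500: g = -0.0593, g' = -0.465 → ψ = 0.372
  ψ = 0.372: g = -0.0015, g' = -0.445 → ψ = 0.369
Converged at ψ = 0.369.

ψ = 0.369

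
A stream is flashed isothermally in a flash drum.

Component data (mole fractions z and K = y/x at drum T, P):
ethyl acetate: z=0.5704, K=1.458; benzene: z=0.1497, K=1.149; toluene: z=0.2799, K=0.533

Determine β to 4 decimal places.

β = 0.8110

Newton iteration, β⁰ = 0.5:
  β = 0.5000: g = 0.06279, g' = -0.1860 → β = 0.8376
  β = 0.8376: g = -0.00605, g' = -0.2298 → β = 0.8113
  β = 0.8113: g = -0.00007, g' = -0.2245 → β = 0.8110
Converged at β = 0.8110.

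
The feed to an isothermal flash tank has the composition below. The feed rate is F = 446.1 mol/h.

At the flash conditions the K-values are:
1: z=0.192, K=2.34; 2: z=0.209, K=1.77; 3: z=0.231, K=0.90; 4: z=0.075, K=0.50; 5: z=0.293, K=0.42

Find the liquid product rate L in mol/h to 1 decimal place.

Rachford–Rice: g(ψ) = Σ zᵢ(Kᵢ−1)/(1+ψ(Kᵢ−1)) = 0.
Feasibility: ΣzᵢKᵢ = 1.188, Σzᵢ/Kᵢ = 1.304 — both > 1, two phases present.
Newton–Raphson from ψ = 0.39:
  ψ = 0.390: g = 0.0025, g' = -0.418 → ψ = 0.396
Converged at ψ = 0.396.
Then V = ψ·F = 0.3960·446.1 = 176.6 mol/h and L = F − V = 269.5 mol/h.

L = 269.5 mol/h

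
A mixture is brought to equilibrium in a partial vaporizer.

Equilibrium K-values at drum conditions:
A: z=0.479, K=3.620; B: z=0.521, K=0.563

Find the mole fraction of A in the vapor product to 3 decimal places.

Let β = V/F and solve Σ zᵢ(Kᵢ−1)/(1+β(Kᵢ−1)) = 0.
Feasibility: ΣzᵢKᵢ = 2.027, Σzᵢ/Kᵢ = 1.058 — both > 1, two phases present.
Binary case is linear: z₁(K₁−1)(1+β(K₂−1)) + z₂(K₂−1)(1+β(K₁−1)) = 0
⇒ β = [z₁(K₁−1)+z₂(K₂−1)] / [−(K₁−1)(K₂−1)] = 1.0273/1.1449 = 0.897
Compositions from xᵢ = zᵢ/(1+β(Kᵢ−1)), yᵢ = Kᵢxᵢ:
  A: x = 0.143, y = 0.517
  B: x = 0.857, y = 0.483

y_A = 0.517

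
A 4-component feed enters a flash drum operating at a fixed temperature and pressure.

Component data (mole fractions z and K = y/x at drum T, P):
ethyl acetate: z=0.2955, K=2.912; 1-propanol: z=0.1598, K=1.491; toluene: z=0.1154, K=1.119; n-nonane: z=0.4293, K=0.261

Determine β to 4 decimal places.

β = 0.3390

Material balance + equilibrium reduce to Σ zᵢ(Kᵢ−1)/(1+β(Kᵢ−1)) = 0.
Feasibility: ΣzᵢKᵢ = 1.3399, Σzᵢ/Kᵢ = 1.9566 — both > 1, two phases present.
Newton–Raphson from β = 0.5:
  β = 0.5000: g = -0.13837, g' = -0.8984 → β = 0.3460
  β = 0.3460: g = -0.00593, g' = -0.8442 → β = 0.3390
Converged at β = 0.3390.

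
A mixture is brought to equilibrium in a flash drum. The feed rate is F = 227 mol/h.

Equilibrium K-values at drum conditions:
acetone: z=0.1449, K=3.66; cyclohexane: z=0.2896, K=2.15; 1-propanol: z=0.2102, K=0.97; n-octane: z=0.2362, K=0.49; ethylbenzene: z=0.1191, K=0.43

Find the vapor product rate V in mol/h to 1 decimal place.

Let ψ = V/F and solve Σ zᵢ(Kᵢ−1)/(1+ψ(Kᵢ−1)) = 0.
g(0) = ΣzᵢKᵢ − 1 = 0.5238 and g(1) = 1 − Σzᵢ/Kᵢ = -0.1500, so a root lies in (0, 1).
Newton iteration, ψ⁰ = 0.34:
  ψ = 0.3400: g = 0.20551, g' = -0.6303 → ψ = 0.6661
  ψ = 0.6661: g = 0.02935, g' = -0.4979 → ψ = 0.7250
  ψ = 0.7250: g = -0.00005, g' = -0.5007 → ψ = 0.7249
Converged at ψ = 0.7249.
Then V = ψ·F = 0.7249·227 = 164.6 mol/h and L = F − V = 62.4 mol/h.

V = 164.6 mol/h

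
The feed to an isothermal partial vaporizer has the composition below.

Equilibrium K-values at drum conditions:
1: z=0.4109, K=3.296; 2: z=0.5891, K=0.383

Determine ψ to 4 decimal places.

ψ = 0.4094

Rachford–Rice: g(ψ) = Σ zᵢ(Kᵢ−1)/(1+ψ(Kᵢ−1)) = 0.
Feasibility: ΣzᵢKᵢ = 1.5800, Σzᵢ/Kᵢ = 1.6628 — both > 1, two phases present.
Binary case is linear: z₁(K₁−1)(1+ψ(K₂−1)) + z₂(K₂−1)(1+ψ(K₁−1)) = 0
⇒ ψ = [z₁(K₁−1)+z₂(K₂−1)] / [−(K₁−1)(K₂−1)] = 0.57995/1.41663 = 0.4094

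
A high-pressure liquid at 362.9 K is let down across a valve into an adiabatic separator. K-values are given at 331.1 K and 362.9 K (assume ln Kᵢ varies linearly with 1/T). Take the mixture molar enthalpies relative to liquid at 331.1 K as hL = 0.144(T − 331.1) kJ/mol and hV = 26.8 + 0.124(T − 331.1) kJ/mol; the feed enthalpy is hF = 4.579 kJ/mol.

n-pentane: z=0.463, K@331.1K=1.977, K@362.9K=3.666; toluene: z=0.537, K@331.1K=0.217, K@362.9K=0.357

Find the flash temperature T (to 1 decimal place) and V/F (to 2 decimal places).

Adiabatic flash: solve Rachford–Rice at each trial T, then check hF = ψ·hV(T) + (1−ψ)·hL(T).
  T = 331.1 K: K = (1.977, 0.217), RR gives ψ = 0.042, H_out = 1.117 kJ/mol
  T = 362.9 K: K = (3.666, 0.357), RR gives ψ = 0.519, H_out = 18.149 kJ/mol
  T = 347.0 K: K = (2.731, 0.282), RR gives ψ = 0.334, H_out = 11.137 kJ/mol
  T = 339.1 K: K = (2.335, 0.248), RR gives ψ = 0.213, H_out = 6.838 kJ/mol
  T = 335.1 K: K = (2.150, 0.232), RR gives ψ = 0.136, H_out = 4.218 kJ/mol
  T = 337.1 K: K = (2.241, 0.240), RR gives ψ = 0.177, H_out = 5.577 kJ/mol
Linear interpolation between T = 335.1 (H_out = 4.218) and T = 337.1 (H_out = 5.577) on hF = 4.579 gives T ≈ 335.6 K, at which ψ = 0.15.

T = 335.6 K, V/F = 0.15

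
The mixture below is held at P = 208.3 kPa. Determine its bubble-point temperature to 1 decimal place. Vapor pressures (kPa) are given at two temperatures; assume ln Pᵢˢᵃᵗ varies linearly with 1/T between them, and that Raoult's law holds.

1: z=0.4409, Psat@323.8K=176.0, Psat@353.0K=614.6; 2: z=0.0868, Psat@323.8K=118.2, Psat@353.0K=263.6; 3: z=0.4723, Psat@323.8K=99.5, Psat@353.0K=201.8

T = 335.4 K

Bubble-point temperature: ΣzᵢPᵢˢᵃᵗ(T) = P. Interpolate ln Pᵢˢᵃᵗ = aᵢ + bᵢ/T.
  T = 323.8 K: ΣzᵢPᵢˢᵃᵗ = 134.85 kPa
  T = 353.0 K: ΣzᵢPᵢˢᵃᵗ = 389.17 kPa
  T = 338.4 K: ΣzᵢPᵢˢᵃᵗ = 232.52 kPa
  T = 331.1 K: ΣzᵢPᵢˢᵃᵗ = 177.74 kPa
  T = 334.8 K: ΣzᵢPᵢˢᵃᵗ = 203.86 kPa
  T = 336.6 K: ΣzᵢPᵢˢᵃᵗ = 217.76 kPa
Interpolating between 334.8 K and 336.6 K gives T ≈ 335.4 K.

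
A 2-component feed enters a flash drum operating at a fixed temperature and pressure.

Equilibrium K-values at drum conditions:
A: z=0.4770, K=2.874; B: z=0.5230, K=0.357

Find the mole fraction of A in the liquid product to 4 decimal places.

Binary case is linear: z₁(K₁−1)(1+ψ(K₂−1)) + z₂(K₂−1)(1+ψ(K₁−1)) = 0
⇒ ψ = [z₁(K₁−1)+z₂(K₂−1)] / [−(K₁−1)(K₂−1)] = 0.55761/1.20498 = 0.4628
Compositions from xᵢ = zᵢ/(1+ψ(Kᵢ−1)), yᵢ = Kᵢxᵢ:
  A: x = 0.2555, y = 0.7342
  B: x = 0.7445, y = 0.2658

x_A = 0.2555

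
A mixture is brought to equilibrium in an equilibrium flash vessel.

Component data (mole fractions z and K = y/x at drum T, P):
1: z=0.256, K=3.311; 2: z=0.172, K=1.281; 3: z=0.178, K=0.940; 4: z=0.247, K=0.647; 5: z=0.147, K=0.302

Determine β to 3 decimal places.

Material balance + equilibrium reduce to Σ zᵢ(Kᵢ−1)/(1+β(Kᵢ−1)) = 0.
Feasibility: ΣzᵢKᵢ = 1.439, Σzᵢ/Kᵢ = 1.269 — both > 1, two phases present.
Iterate (Newton) starting at β = 0.5:
  β = 0.500: g = 0.0423, g' = -0.520 → β = 0.581
  β = 0.581: g = 0.0005, g' = -0.511 → β = 0.582
Converged at β = 0.582.

β = 0.582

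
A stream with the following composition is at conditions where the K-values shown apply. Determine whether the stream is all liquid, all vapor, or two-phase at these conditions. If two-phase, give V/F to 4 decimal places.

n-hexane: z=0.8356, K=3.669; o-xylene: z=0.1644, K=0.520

all vapor

ΣzᵢKᵢ = 3.1513; Σzᵢ/Kᵢ = 0.5439.
Since Σzᵢ/Kᵢ < 1 the mixture is above its dew point — single vapor phase.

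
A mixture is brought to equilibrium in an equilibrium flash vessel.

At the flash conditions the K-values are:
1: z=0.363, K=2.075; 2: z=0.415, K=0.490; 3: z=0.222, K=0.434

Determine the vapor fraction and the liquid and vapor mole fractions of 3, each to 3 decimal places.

Newton iteration, ψ⁰ = 0.5:
  ψ = 0.500: g = -0.2055, g' = -0.510 → ψ = 0.097
  ψ = 0.097: g = -0.0024, g' = -0.543 → ψ = 0.093
Converged at ψ = 0.093.
Compositions from xᵢ = zᵢ/(1+ψ(Kᵢ−1)), yᵢ = Kᵢxᵢ:
  1: x = 0.330, y = 0.685
  2: x = 0.436, y = 0.213
  3: x = 0.234, y = 0.102

ψ = 0.093, x_3 = 0.234, y_3 = 0.102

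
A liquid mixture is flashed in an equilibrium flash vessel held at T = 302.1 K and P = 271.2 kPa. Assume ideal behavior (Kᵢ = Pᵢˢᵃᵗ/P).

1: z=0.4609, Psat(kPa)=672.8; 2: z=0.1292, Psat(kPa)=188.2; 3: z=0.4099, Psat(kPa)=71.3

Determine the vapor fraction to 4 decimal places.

ψ = 0.3477

Raoult's law: Kᵢ = Pᵢˢᵃᵗ/P = Pᵢˢᵃᵗ/271.2.
  K_1 = 672.8/271.2 = 2.480826, K_2 = 188.2/271.2 = 0.693953, K_3 = 71.3/271.2 = 0.262906
Let ψ = V/F and solve Σ zᵢ(Kᵢ−1)/(1+ψ(Kᵢ−1)) = 0.
Feasibility: ΣzᵢKᵢ = 1.3408, Σzᵢ/Kᵢ = 1.9311 — both > 1, two phases present.
Newton iteration, ψ⁰ = 0.5:
  ψ = 0.5000: g = -0.13301, g' = -0.9091 → ψ = 0.3537
  ψ = 0.3537: g = -0.00510, g' = -0.8580 → ψ = 0.3477
Converged at ψ = 0.3477.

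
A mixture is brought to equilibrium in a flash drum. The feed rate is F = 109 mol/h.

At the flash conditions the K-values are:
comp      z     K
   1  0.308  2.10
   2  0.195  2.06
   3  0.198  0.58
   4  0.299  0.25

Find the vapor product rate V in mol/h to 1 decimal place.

V = 37.1 mol/h

Rachford–Rice: g(ψ) = Σ zᵢ(Kᵢ−1)/(1+ψ(Kᵢ−1)) = 0.
Feasibility: ΣzᵢKᵢ = 1.238, Σzᵢ/Kᵢ = 1.779 — both > 1, two phases present.
Newton iteration, ψ⁰ = 0.5:
  ψ = 0.500: g = -0.1104, g' = -0.735 → ψ = 0.350
  ψ = 0.350: g = -0.0061, g' = -0.668 → ψ = 0.341
Converged at ψ = 0.341.
Then V = ψ·F = 0.3407·109 = 37.1 mol/h and L = F − V = 71.9 mol/h.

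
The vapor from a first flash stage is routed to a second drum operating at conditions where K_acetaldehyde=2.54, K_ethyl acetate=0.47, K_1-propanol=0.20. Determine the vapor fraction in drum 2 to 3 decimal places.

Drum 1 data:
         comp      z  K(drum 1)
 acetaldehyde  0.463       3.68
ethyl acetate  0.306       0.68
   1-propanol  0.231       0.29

V/F (drum 2) = 0.690

Drum 1:
Material balance + equilibrium reduce to Σ zᵢ(Kᵢ−1)/(1+ψ₁(Kᵢ−1)) = 0.
Feasibility: ΣzᵢKᵢ = 1.979, Σzᵢ/Kᵢ = 1.372 — both > 1, two phases present.
Newton iteration, ψ₁⁰ = 0.67:
  ψ₁ = 0.670: g = 0.0064, g' = -0.900 → ψ₁ = 0.677
Converged at ψ₁ = 0.677.
Drum-1 compositions:
  acetaldehyde: x = 0.164, y = 0.605
  ethyl acetate: x = 0.391, y = 0.266
  1-propanol: x = 0.445, y = 0.129
Drum-2 feed = drum-1 vapor: z₂ = (0.6054, 0.2656, 0.1290).
Drum 2:
Let ψ₂ = V/F and solve Σ zᵢ(Kᵢ−1)/(1+ψ₂(Kᵢ−1)) = 0.
Check two-phase: ΣzᵢKᵢ = 1.688 > 1 and Σzᵢ/Kᵢ = 1.449 > 1, so g(0) = 0.688 > 0 and g(1) = -0.449 < 0.
Newton iteration, ψ₂⁰ = 0.42:
  ψ₂ = 0.420: g = 0.2296, g' = -0.840 → ψ₂ = 0.693
  ψ₂ = 0.693: g = -0.0034, g' = -0.938 → ψ₂ = 0.690
Converged at ψ₂ = 0.690.
  acetaldehyde: x = 0.294, y = 0.746
  ethyl acetate: x = 0.419, y = 0.197
  1-propanol: x = 0.288, y = 0.058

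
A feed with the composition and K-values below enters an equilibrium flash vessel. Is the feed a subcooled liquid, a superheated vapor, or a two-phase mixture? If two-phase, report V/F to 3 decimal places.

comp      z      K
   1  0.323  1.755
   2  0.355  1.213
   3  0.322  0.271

ΣzᵢKᵢ = 1.085; Σzᵢ/Kᵢ = 1.665.
Both exceed 1, so a two-phase solution exists.
Material balance + equilibrium reduce to Σ zᵢ(Kᵢ−1)/(1+ψ(Kᵢ−1)) = 0.
Iterate (Newton) starting at ψ = 0.5:
  ψ = 0.500: g = -0.1240, g' = -0.534 → ψ = 0.268
  ψ = 0.268: g = -0.0173, g' = -0.406 → ψ = 0.225
Converged at ψ = 0.225.

two-phase, V/F = 0.225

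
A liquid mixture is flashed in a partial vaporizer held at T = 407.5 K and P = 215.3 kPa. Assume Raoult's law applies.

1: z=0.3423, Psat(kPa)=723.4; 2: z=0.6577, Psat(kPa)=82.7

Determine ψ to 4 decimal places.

ψ = 0.2771

Raoult's law: Kᵢ = Pᵢˢᵃᵗ/P = Pᵢˢᵃᵗ/215.3.
  K_1 = 723.4/215.3 = 3.359963, K_2 = 82.7/215.3 = 0.384115
Let ψ = V/F and solve Σ zᵢ(Kᵢ−1)/(1+ψ(Kᵢ−1)) = 0.
Feasibility: ΣzᵢKᵢ = 1.4027, Σzᵢ/Kᵢ = 1.8141 — both > 1, two phases present.
Binary case is linear: z₁(K₁−1)(1+ψ(K₂−1)) + z₂(K₂−1)(1+ψ(K₁−1)) = 0
⇒ ψ = [z₁(K₁−1)+z₂(K₂−1)] / [−(K₁−1)(K₂−1)] = 0.40275/1.45347 = 0.2771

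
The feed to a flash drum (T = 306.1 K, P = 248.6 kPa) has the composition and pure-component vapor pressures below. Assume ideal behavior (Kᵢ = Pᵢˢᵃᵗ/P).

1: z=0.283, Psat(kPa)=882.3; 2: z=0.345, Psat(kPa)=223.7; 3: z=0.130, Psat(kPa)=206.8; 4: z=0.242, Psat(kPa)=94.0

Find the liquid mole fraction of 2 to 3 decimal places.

x_2 = 0.366

Raoult's law: Kᵢ = Pᵢˢᵃᵗ/P = Pᵢˢᵃᵗ/248.6.
  K_1 = 882.3/248.6 = 3.54907, K_2 = 223.7/248.6 = 0.89984, K_3 = 206.8/248.6 = 0.83186, K_4 = 94.0/248.6 = 0.37812
Rachford–Rice: g(ψ) = Σ zᵢ(Kᵢ−1)/(1+ψ(Kᵢ−1)) = 0.
Check two-phase: ΣzᵢKᵢ = 1.514 > 1 and Σzᵢ/Kᵢ = 1.259 > 1, so g(0) = 0.514 > 0 and g(1) = -0.259 < 0.
Newton–Raphson from ψ = 0.68:
  ψ = 0.680: g = -0.0586, g' = -0.536 → ψ = 0.571
  ψ = 0.571: g = -0.0002, g' = -0.538 → ψ = 0.570
Converged at ψ = 0.570.
Compositions from xᵢ = zᵢ/(1+ψ(Kᵢ−1)), yᵢ = Kᵢxᵢ:
  1: x = 0.115, y = 0.409
  2: x = 0.366, y = 0.329
  3: x = 0.144, y = 0.120
  4: x = 0.375, y = 0.142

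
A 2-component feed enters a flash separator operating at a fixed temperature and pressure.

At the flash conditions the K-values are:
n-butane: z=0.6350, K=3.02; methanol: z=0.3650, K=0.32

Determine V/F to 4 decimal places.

Material balance + equilibrium reduce to Σ zᵢ(Kᵢ−1)/(1+V/F(Kᵢ−1)) = 0.
Check two-phase: ΣzᵢKᵢ = 2.0345 > 1 and Σzᵢ/Kᵢ = 1.3509 > 1, so g(0) = 1.0345 > 0 and g(1) = -0.3509 < 0.
Iterate (Newton) starting at V/F = 0.52:
  V/F = 0.5200: g = 0.24161, g' = -1.0202 → V/F = 0.7568
  V/F = 0.7568: g = -0.00413, g' = -1.1216 → V/F = 0.7531
Converged at V/F = 0.7531.

V/F = 0.7531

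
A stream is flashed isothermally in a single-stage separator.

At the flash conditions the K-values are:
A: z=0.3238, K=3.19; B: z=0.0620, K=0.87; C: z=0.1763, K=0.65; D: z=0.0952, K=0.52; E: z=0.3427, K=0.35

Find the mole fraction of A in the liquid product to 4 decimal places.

x_A = 0.1893

Rachford–Rice: g(ψ) = Σ zᵢ(Kᵢ−1)/(1+ψ(Kᵢ−1)) = 0.
g(0) = ΣzᵢKᵢ − 1 = 0.3709 and g(1) = 1 − Σzᵢ/Kᵢ = -0.6062, so a root lies in (0, 1).
Iterate (Newton) starting at ψ = 0.66:
  ψ = 0.6600: g = -0.25607, g' = -0.7885 → ψ = 0.3353
  ψ = 0.3353: g = -0.00872, g' = -0.8131 → ψ = 0.3245
  ψ = 0.3245: g = 0.00005, g' = -0.8226 → ψ = 0.3246
Converged at ψ = 0.3246.
Compositions from xᵢ = zᵢ/(1+ψ(Kᵢ−1)), yᵢ = Kᵢxᵢ:
  A: x = 0.1893, y = 0.6037
  B: x = 0.0647, y = 0.0563
  C: x = 0.1989, y = 0.1293
  D: x = 0.1128, y = 0.0586
  E: x = 0.4343, y = 0.1520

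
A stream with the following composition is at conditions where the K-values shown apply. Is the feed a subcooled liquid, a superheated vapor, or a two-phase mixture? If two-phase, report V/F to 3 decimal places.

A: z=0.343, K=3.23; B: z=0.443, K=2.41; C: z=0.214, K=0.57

ΣzᵢKᵢ = 2.298; Σzᵢ/Kᵢ = 0.665.
Since Σzᵢ/Kᵢ < 1 the mixture is above its dew point — single vapor phase.

superheated vapor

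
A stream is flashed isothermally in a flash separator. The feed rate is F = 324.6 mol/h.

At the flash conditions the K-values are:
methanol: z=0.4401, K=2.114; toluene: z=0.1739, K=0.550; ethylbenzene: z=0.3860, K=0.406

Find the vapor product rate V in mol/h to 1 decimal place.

V = 96.2 mol/h

Let β = V/F and solve Σ zᵢ(Kᵢ−1)/(1+β(Kᵢ−1)) = 0.
g(0) = ΣzᵢKᵢ − 1 = 0.1827 and g(1) = 1 − Σzᵢ/Kᵢ = -0.4751, so a root lies in (0, 1).
Iterate (Newton) starting at β = 0.5:
  β = 0.5000: g = -0.11224, g' = -0.5595 → β = 0.2994
  β = 0.2994: g = -0.00167, g' = -0.5557 → β = 0.2964
Converged at β = 0.2964.
Then V = β·F = 0.2964·324.6 = 96.2 mol/h and L = F − V = 228.4 mol/h.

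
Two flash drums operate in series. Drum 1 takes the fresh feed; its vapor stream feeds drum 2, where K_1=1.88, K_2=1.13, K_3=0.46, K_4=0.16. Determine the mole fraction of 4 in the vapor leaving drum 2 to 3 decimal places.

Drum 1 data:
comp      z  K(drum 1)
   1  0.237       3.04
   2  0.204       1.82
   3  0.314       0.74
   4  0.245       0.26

y_4 (drum 2) = 0.021

Drum 1:
Material balance + equilibrium reduce to Σ zᵢ(Kᵢ−1)/(1+ψ₁(Kᵢ−1)) = 0.
Feasibility: ΣzᵢKᵢ = 1.388, Σzᵢ/Kᵢ = 1.557 — both > 1, two phases present.
Newton iteration, ψ₁⁰ = 0.5:
  ψ₁ = 0.500: g = -0.0236, g' = -0.677 → ψ₁ = 0.465
Converged at ψ₁ = 0.465.
Drum-1 compositions:
  1: x = 0.122, y = 0.370
  2: x = 0.148, y = 0.269
  3: x = 0.357, y = 0.264
  4: x = 0.373, y = 0.097
Drum-2 feed = drum-1 vapor: z₂ = (0.3698, 0.2688, 0.2643, 0.0971).
Drum 2:
Iterate (Newton) starting at ψ₂ = 0.5:
  ψ₂ = 0.500: g = -0.0774, g' = -0.490 → ψ₂ = 0.342
  ψ₂ = 0.342: g = -0.0060, g' = -0.424 → ψ₂ = 0.328
Converged at ψ₂ = 0.328.
  1: x = 0.287, y = 0.539
  2: x = 0.258, y = 0.291
  3: x = 0.321, y = 0.148
  4: x = 0.134, y = 0.021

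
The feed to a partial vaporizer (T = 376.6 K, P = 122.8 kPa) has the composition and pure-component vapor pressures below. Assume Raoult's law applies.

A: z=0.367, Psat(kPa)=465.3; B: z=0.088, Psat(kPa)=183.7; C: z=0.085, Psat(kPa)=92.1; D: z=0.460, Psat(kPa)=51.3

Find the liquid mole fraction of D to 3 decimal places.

Raoult's law: Kᵢ = Pᵢˢᵃᵗ/P = Pᵢˢᵃᵗ/122.8.
  K_A = 465.3/122.8 = 3.78909, K_B = 183.7/122.8 = 1.49593, K_C = 92.1/122.8 = 0.75000, K_D = 51.3/122.8 = 0.41775
Material balance + equilibrium reduce to Σ zᵢ(Kᵢ−1)/(1+V/F(Kᵢ−1)) = 0.
Feasibility: ΣzᵢKᵢ = 1.778, Σzᵢ/Kᵢ = 1.370 — both > 1, two phases present.
Newton–Raphson from V/F = 0.64:
  V/F = 0.640: g = -0.0516, g' = -0.784 → V/F = 0.574
  V/F = 0.574: g = 0.0002, g' = -0.794 → V/F = 0.575
Converged at V/F = 0.575.
Compositions from xᵢ = zᵢ/(1+V/F(Kᵢ−1)), yᵢ = Kᵢxᵢ:
  A: x = 0.141, y = 0.534
  B: x = 0.068, y = 0.102
  C: x = 0.099, y = 0.074
  D: x = 0.691, y = 0.289

x_D = 0.691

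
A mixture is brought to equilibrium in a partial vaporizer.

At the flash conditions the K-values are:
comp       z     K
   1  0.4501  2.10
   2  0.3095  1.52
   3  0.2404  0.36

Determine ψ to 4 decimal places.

Material balance + equilibrium reduce to Σ zᵢ(Kᵢ−1)/(1+ψ(Kᵢ−1)) = 0.
Feasibility: ΣzᵢKᵢ = 1.5022, Σzᵢ/Kᵢ = 1.0857 — both > 1, two phases present.
Newton iteration, ψ⁰ = 0.5:
  ψ = 0.5000: g = 0.22090, g' = -0.4924 → ψ = 0.9487
  ψ = 0.9487: g = -0.04157, g' = -0.8059 → ψ = 0.8971
  ψ = 0.8971: g = -0.00232, g' = -0.7198 → ψ = 0.8938
Converged at ψ = 0.8938.

ψ = 0.8938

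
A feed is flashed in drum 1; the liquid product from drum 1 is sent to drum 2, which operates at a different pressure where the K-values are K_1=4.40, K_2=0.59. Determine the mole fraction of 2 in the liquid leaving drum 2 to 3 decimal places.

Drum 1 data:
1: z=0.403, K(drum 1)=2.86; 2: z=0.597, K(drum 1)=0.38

x_2 (drum 2) = 0.892

Drum 1:
Binary case is linear: z₁(K₁−1)(1+ψ₁(K₂−1)) + z₂(K₂−1)(1+ψ₁(K₁−1)) = 0
⇒ ψ₁ = [z₁(K₁−1)+z₂(K₂−1)] / [−(K₁−1)(K₂−1)] = 0.3794/1.1532 = 0.329
Drum-1 compositions:
  1: x = 0.250, y = 0.715
  2: x = 0.750, y = 0.285
Drum-2 feed = drum-1 liquid: z₂ = (0.2500, 0.7500).
Drum 2:
Binary case is linear: z₁(K₁−1)(1+ψ₂(K₂−1)) + z₂(K₂−1)(1+ψ₂(K₁−1)) = 0
⇒ ψ₂ = [z₁(K₁−1)+z₂(K₂−1)] / [−(K₁−1)(K₂−1)] = 0.5425/1.3940 = 0.389
  1: x = 0.108, y = 0.473
  2: x = 0.892, y = 0.527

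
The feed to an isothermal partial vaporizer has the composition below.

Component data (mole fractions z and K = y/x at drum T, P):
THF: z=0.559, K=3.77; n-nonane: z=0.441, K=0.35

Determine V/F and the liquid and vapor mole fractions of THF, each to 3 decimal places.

Material balance + equilibrium reduce to Σ zᵢ(Kᵢ−1)/(1+V/F(Kᵢ−1)) = 0.
Feasibility: ΣzᵢKᵢ = 2.262, Σzᵢ/Kᵢ = 1.408 — both > 1, two phases present.
Binary case is linear: z₁(K₁−1)(1+V/F(K₂−1)) + z₂(K₂−1)(1+V/F(K₁−1)) = 0
⇒ V/F = [z₁(K₁−1)+z₂(K₂−1)] / [−(K₁−1)(K₂−1)] = 1.2618/1.8005 = 0.701
Compositions from xᵢ = zᵢ/(1+V/F(Kᵢ−1)), yᵢ = Kᵢxᵢ:
  THF: x = 0.190, y = 0.717
  n-nonane: x = 0.810, y = 0.283

V/F = 0.701, x_THF = 0.190, y_THF = 0.717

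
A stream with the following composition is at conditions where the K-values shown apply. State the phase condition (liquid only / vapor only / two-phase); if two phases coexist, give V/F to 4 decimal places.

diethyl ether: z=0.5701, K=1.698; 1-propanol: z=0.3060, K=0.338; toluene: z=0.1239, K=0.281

ΣzᵢKᵢ = 1.1063; Σzᵢ/Kᵢ = 1.6820.
Both exceed 1, so a two-phase solution exists.
Rachford–Rice: g(ψ) = Σ zᵢ(Kᵢ−1)/(1+ψ(Kᵢ−1)) = 0.
Newton iteration, ψ⁰ = 0.45:
  ψ = 0.4500: g = -0.11740, g' = -0.5729 → ψ = 0.2451
  ψ = 0.2451: g = -0.01013, g' = -0.4880 → ψ = 0.2243
  ψ = 0.2243: g = -0.00005, g' = -0.4836 → ψ = 0.2242
Converged at ψ = 0.2242.

two-phase, V/F = 0.2242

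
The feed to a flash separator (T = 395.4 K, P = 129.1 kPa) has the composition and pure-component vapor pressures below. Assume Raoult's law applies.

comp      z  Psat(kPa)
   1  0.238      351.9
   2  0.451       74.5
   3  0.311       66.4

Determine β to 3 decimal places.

β = 0.089

Raoult's law: Kᵢ = Pᵢˢᵃᵗ/P = Pᵢˢᵃᵗ/129.1.
  K_1 = 351.9/129.1 = 2.72579, K_2 = 74.5/129.1 = 0.57707, K_3 = 66.4/129.1 = 0.51433
Material balance + equilibrium reduce to Σ zᵢ(Kᵢ−1)/(1+β(Kᵢ−1)) = 0.
g(0) = ΣzᵢKᵢ − 1 = 0.069 and g(1) = 1 − Σzᵢ/Kᵢ = -0.474, so a root lies in (0, 1).
Newton iteration, β⁰ = 0.64:
  β = 0.640: g = -0.2855, g' = -0.466 → β = 0.027
  β = 0.027: g = 0.0461, g' = -0.804 → β = 0.085
  β = 0.085: g = 0.0029, g' = -0.706 → β = 0.089
Converged at β = 0.089.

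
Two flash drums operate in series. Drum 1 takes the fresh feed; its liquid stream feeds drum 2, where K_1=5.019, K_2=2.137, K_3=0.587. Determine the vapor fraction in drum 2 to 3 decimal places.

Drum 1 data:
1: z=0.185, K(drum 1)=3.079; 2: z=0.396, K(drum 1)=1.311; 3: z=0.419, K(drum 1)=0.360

V/F (drum 2) = 0.779

Drum 1:
Material balance + equilibrium reduce to Σ zᵢ(Kᵢ−1)/(1+ψ₁(Kᵢ−1)) = 0.
Check two-phase: ΣzᵢKᵢ = 1.240 > 1 and Σzᵢ/Kᵢ = 1.526 > 1, so g(0) = 0.240 > 0 and g(1) = -0.526 < 0.
Iterate (Newton) starting at ψ₁ = 0.45:
  ψ₁ = 0.450: g = -0.0699, g' = -0.581 → ψ₁ = 0.330
Converged at ψ₁ = 0.330.
Drum-1 compositions:
  1: x = 0.110, y = 0.338
  2: x = 0.359, y = 0.471
  3: x = 0.531, y = 0.191
Drum-2 feed = drum-1 liquid: z₂ = (0.1098, 0.3592, 0.5311).
Drum 2:
Let ψ₂ = V/F and solve Σ zᵢ(Kᵢ−1)/(1+ψ₂(Kᵢ−1)) = 0.
Feasibility: ΣzᵢKᵢ = 1.630, Σzᵢ/Kᵢ = 1.095 — both > 1, two phases present.
Iterate (Newton) starting at ψ₂ = 0.5:
  ψ₂ = 0.500: g = 0.1305, g' = -0.528 → ψ₂ = 0.747
  ψ₂ = 0.747: g = 0.0138, g' = -0.436 → ψ₂ = 0.779
Converged at ψ₂ = 0.779.
  1: x = 0.027, y = 0.133
  2: x = 0.190, y = 0.407
  3: x = 0.783, y = 0.460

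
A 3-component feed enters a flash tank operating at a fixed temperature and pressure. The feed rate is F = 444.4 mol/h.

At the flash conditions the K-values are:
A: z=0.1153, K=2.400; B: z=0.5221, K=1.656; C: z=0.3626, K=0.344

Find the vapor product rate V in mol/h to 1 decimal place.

V = 221.3 mol/h

Material balance + equilibrium reduce to Σ zᵢ(Kᵢ−1)/(1+ψ(Kᵢ−1)) = 0.
Feasibility: ΣzᵢKᵢ = 1.2661, Σzᵢ/Kᵢ = 1.4174 — both > 1, two phases present.
Newton iteration, ψ⁰ = 0.49:
  ψ = 0.4900: g = 0.00438, g' = -0.5471 → ψ = 0.4980
Converged at ψ = 0.4980.
Then V = ψ·F = 0.4980·444.4 = 221.3 mol/h and L = F − V = 223.1 mol/h.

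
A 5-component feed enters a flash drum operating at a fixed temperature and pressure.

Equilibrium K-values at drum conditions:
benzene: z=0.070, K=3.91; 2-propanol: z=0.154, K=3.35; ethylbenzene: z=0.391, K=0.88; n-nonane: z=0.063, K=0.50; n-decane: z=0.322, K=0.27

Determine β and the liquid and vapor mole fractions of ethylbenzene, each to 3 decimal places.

β = 0.219, x_ethylbenzene = 0.402, y_ethylbenzene = 0.353

Material balance + equilibrium reduce to Σ zᵢ(Kᵢ−1)/(1+β(Kᵢ−1)) = 0.
g(0) = ΣzᵢKᵢ − 1 = 0.252 and g(1) = 1 − Σzᵢ/Kᵢ = -0.827, so a root lies in (0, 1).
Newton iteration, β⁰ = 0.5:
  β = 0.500: g = -0.2127, g' = -0.738 → β = 0.212
  β = 0.212: g = 0.0063, g' = -0.872 → β = 0.219
Converged at β = 0.219.
Compositions from xᵢ = zᵢ/(1+β(Kᵢ−1)), yᵢ = Kᵢxᵢ:
  benzene: x = 0.043, y = 0.167
  2-propanol: x = 0.102, y = 0.341
  ethylbenzene: x = 0.402, y = 0.353
  n-nonane: x = 0.071, y = 0.035
  n-decane: x = 0.383, y = 0.103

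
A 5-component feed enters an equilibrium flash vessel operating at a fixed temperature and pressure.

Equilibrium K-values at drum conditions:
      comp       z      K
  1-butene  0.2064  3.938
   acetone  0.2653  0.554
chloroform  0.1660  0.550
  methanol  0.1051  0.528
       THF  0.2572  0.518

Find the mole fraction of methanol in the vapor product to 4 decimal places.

Material balance + equilibrium reduce to Σ zᵢ(Kᵢ−1)/(1+β(Kᵢ−1)) = 0.
Feasibility: ΣzᵢKᵢ = 1.2398, Σzᵢ/Kᵢ = 1.5287 — both > 1, two phases present.
Iterate (Newton) starting at β = 0.38:
  β = 0.3800: g = -0.15828, g' = -0.6475 → β = 0.1356
  β = 0.1356: g = 0.04256, g' = -1.1043 → β = 0.1741
  β = 0.1741: g = 0.00249, g' = -0.9804 → β = 0.1766
Converged at β = 0.1766.
Compositions from xᵢ = zᵢ/(1+β(Kᵢ−1)), yᵢ = Kᵢxᵢ:
  1-butene: x = 0.1359, y = 0.5351
  acetone: x = 0.2880, y = 0.1595
  chloroform: x = 0.1803, y = 0.0992
  methanol: x = 0.1147, y = 0.0605
  THF: x = 0.2811, y = 0.1456

y_methanol = 0.0605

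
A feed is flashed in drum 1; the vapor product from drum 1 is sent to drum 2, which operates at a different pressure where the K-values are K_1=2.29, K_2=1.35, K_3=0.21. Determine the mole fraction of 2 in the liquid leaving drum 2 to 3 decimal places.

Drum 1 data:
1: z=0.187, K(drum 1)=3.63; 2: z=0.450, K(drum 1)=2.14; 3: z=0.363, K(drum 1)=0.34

x_2 (drum 2) = 0.444

Drum 1:
Rachford–Rice: g(ψ₁) = Σ zᵢ(Kᵢ−1)/(1+ψ₁(Kᵢ−1)) = 0.
Feasibility: ΣzᵢKᵢ = 1.765, Σzᵢ/Kᵢ = 1.329 — both > 1, two phases present.
Newton–Raphson from ψ₁ = 0.5:
  ψ₁ = 0.500: g = 0.1816, g' = -0.831 → ψ₁ = 0.719
  ψ₁ = 0.719: g = -0.0035, g' = -0.904 → ψ₁ = 0.715
Converged at ψ₁ = 0.715.
Drum-1 compositions:
  1: x = 0.065, y = 0.236
  2: x = 0.248, y = 0.531
  3: x = 0.687, y = 0.234
Drum-2 feed = drum-1 vapor: z₂ = (0.2357, 0.5307, 0.2336).
Drum 2:
Rachford–Rice: g(ψ₂) = Σ zᵢ(Kᵢ−1)/(1+ψ₂(Kᵢ−1)) = 0.
g(0) = ΣzᵢKᵢ − 1 = 0.305 and g(1) = 1 − Σzᵢ/Kᵢ = -0.608, so a root lies in (0, 1).
Newton–Raphson from ψ₂ = 0.69:
  ψ₂ = 0.690: g = -0.0952, g' = -0.857 → ψ₂ = 0.579
  ψ₂ = 0.579: g = -0.0115, g' = -0.669 → ψ₂ = 0.562
  ψ₂ = 0.562: g = -0.0002, g' = -0.648 → ψ₂ = 0.561
Converged at ψ₂ = 0.561.
  1: x = 0.137, y = 0.313
  2: x = 0.444, y = 0.599
  3: x = 0.420, y = 0.088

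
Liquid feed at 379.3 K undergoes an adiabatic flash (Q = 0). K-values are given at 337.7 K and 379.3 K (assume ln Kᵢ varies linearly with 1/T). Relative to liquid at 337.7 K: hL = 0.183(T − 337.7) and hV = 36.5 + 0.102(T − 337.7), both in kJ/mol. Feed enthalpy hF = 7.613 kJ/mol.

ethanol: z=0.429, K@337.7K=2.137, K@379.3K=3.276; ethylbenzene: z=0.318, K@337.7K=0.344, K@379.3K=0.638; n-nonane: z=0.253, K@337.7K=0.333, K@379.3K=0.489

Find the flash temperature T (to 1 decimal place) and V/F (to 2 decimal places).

T = 340.8 K, V/F = 0.19

Adiabatic flash: solve Rachford–Rice at each trial T, then check hF = ψ·hV(T) + (1−ψ)·hL(T).
  T = 337.7 K: K = (2.137, 0.344, 0.333), RR gives ψ = 0.147, H_out = 5.363 kJ/mol
  T = 379.3 K: K = (3.276, 0.638, 0.489), RR gives ψ = 0.738, H_out = 32.047 kJ/mol
  T = 358.5 K: K = (2.679, 0.477, 0.408), RR gives ψ = 0.434, H_out = 18.913 kJ/mol
  T = 348.1 K: K = (2.401, 0.407, 0.370), RR gives ψ = 0.296, H_out = 12.461 kJ/mol
  T = 342.9 K: K = (2.267, 0.375, 0.351), RR gives ψ = 0.224, H_out = 9.037 kJ/mol
  T = 340.3 K: K = (2.202, 0.359, 0.342), RR gives ψ = 0.186, H_out = 7.238 kJ/mol
  T = 341.6 K: K = (2.234, 0.367, 0.347), RR gives ψ = 0.205, H_out = 8.146 kJ/mol
Linear interpolation between T = 340.3 (H_out = 7.238) and T = 341.6 (H_out = 8.146) on hF = 7.613 gives T ≈ 340.8 K, at which ψ = 0.19.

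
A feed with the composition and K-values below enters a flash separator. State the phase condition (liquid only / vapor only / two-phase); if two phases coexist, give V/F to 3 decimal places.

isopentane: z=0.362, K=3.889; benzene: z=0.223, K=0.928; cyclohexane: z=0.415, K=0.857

ΣzᵢKᵢ = 1.970; Σzᵢ/Kᵢ = 0.818.
Since Σzᵢ/Kᵢ < 1 the mixture is above its dew point — single vapor phase.

vapor only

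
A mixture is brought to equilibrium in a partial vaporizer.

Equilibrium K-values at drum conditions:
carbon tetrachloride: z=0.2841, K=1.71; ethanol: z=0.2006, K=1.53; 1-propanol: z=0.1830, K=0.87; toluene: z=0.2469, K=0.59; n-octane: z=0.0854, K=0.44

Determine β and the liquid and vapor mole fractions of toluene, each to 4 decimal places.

Rachford–Rice: g(β) = Σ zᵢ(Kᵢ−1)/(1+β(Kᵢ−1)) = 0.
g(0) = ΣzᵢKᵢ − 1 = 0.1352 and g(1) = 1 − Σzᵢ/Kᵢ = -0.1202, so a root lies in (0, 1).
Iterate (Newton) starting at β = 0.57:
  β = 0.5700: g = -0.00279, g' = -0.2379 → β = 0.5583
  β = 0.5583: g = -0.00000, g' = -0.2371 → β = 0.5582
Converged at β = 0.5582.
Compositions from xᵢ = zᵢ/(1+β(Kᵢ−1)), yᵢ = Kᵢxᵢ:
  carbon tetrachloride: x = 0.2035, y = 0.3479
  ethanol: x = 0.1548, y = 0.2368
  1-propanol: x = 0.1973, y = 0.1717
  toluene: x = 0.3202, y = 0.1889
  n-octane: x = 0.1242, y = 0.0547

β = 0.5582, x_toluene = 0.3202, y_toluene = 0.1889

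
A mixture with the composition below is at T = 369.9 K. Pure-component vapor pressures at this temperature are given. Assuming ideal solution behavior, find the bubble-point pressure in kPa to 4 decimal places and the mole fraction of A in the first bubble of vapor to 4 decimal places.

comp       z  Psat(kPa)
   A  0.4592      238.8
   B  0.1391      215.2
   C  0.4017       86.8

At the bubble point ψ → 0, so ΣzᵢKᵢ = 1 with Kᵢ = Pᵢˢᵃᵗ/P ⇒ P = ΣzᵢPᵢˢᵃᵗ.
P = 0.4592·238.8 + 0.1391·215.2 + 0.4017·86.8 = 174.4588 kPa
yᵢ = zᵢPᵢˢᵃᵗ/P ⇒ y_A = 0.4592·238.8/174.4588 = 0.6286

Pbub = 174.4588 kPa, y_A = 0.6286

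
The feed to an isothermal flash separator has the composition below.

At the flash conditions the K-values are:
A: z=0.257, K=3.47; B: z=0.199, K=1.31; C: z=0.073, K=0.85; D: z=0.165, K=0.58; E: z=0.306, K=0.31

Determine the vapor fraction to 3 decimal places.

Iterate (Newton) starting at ψ = 0.43:
  ψ = 0.430: g = -0.0342, g' = -0.723 → ψ = 0.383
Converged at ψ = 0.383.

ψ = 0.383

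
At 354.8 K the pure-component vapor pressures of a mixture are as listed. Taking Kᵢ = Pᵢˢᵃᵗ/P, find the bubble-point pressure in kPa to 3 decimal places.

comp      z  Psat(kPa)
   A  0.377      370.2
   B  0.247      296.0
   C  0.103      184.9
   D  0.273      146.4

Pbub = 271.689 kPa

At the bubble point ψ → 0, so ΣzᵢKᵢ = 1 with Kᵢ = Pᵢˢᵃᵗ/P ⇒ P = ΣzᵢPᵢˢᵃᵗ.
P = 0.377·370.2 + 0.247·296.0 + 0.103·184.9 + 0.273·146.4 = 271.689 kPa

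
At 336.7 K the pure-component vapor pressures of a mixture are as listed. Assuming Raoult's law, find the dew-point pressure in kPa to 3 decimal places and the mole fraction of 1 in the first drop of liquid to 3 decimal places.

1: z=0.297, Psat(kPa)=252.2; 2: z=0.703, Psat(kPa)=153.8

Pdew = 173.958 kPa, x_1 = 0.205

At the dew point ψ → 1, so Σzᵢ/Kᵢ = 1 with Kᵢ = Pᵢˢᵃᵗ/P ⇒ 1/P = Σzᵢ/Pᵢˢᵃᵗ.
1/P = 0.297/252.2 + 0.703/153.8 = 0.005749 ⇒ P = 173.958 kPa
xᵢ = zᵢP/Pᵢˢᵃᵗ ⇒ x_1 = 0.297·173.958/252.2 = 0.205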